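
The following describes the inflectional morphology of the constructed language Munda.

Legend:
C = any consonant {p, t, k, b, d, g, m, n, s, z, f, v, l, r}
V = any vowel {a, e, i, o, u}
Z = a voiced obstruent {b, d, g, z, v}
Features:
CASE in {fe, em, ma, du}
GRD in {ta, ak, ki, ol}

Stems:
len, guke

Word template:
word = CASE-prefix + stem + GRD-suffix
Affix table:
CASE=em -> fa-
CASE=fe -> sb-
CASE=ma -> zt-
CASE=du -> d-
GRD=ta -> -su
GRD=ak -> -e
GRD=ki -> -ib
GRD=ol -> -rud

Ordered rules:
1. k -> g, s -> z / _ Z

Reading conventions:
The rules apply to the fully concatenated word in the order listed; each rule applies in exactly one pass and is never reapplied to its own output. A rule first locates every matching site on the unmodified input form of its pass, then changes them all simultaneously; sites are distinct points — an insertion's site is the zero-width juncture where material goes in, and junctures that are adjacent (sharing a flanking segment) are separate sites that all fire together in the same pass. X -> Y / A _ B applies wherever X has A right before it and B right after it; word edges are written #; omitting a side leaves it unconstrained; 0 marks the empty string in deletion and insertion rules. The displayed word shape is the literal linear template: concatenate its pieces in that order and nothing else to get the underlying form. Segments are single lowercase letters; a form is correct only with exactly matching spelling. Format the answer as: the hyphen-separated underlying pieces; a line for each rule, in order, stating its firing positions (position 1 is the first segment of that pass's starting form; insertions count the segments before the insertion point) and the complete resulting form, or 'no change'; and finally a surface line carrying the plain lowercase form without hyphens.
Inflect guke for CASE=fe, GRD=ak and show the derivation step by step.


underlying: sb-guke-e
1. k -> g, s -> z / _ Z: fires at position(s) 1: zbgukee
surface: zbgukee


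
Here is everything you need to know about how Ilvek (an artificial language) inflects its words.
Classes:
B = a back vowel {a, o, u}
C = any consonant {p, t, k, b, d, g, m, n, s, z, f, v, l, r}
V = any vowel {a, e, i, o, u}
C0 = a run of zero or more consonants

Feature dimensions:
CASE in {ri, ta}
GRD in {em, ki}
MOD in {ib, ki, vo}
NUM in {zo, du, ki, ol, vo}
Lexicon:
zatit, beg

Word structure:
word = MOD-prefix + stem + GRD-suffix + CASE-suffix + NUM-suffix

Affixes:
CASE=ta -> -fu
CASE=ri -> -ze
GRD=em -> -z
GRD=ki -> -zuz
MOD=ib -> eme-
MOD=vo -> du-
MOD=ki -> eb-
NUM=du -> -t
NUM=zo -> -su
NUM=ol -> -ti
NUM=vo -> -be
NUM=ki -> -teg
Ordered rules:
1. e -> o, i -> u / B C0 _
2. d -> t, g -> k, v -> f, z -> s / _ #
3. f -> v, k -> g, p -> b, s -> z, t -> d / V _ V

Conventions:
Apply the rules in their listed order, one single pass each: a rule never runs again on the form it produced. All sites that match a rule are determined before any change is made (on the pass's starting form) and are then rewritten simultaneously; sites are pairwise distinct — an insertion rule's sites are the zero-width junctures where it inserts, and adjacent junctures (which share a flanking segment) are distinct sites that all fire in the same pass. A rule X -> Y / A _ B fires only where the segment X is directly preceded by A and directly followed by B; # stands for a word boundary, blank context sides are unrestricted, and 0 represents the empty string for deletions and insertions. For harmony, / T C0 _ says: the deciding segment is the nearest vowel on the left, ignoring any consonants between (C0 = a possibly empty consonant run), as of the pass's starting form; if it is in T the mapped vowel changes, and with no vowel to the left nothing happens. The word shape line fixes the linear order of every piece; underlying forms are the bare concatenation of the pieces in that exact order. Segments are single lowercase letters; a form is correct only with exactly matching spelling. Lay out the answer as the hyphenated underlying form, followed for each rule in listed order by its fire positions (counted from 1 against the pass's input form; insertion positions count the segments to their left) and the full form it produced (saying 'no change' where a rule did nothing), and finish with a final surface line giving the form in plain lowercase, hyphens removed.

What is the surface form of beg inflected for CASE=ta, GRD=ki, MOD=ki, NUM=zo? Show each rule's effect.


underlying: eb-beg-zuz-fu-su
1. e -> o, i -> u / B C0 _: no change
2. d -> t, g -> k, v -> f, z -> s / _ #: no change
3. f -> v, k -> g, p -> b, s -> z, t -> d / V _ V: fires at position(s) 11: ebbegzuzfuzu
surface: ebbegzuzfuzu


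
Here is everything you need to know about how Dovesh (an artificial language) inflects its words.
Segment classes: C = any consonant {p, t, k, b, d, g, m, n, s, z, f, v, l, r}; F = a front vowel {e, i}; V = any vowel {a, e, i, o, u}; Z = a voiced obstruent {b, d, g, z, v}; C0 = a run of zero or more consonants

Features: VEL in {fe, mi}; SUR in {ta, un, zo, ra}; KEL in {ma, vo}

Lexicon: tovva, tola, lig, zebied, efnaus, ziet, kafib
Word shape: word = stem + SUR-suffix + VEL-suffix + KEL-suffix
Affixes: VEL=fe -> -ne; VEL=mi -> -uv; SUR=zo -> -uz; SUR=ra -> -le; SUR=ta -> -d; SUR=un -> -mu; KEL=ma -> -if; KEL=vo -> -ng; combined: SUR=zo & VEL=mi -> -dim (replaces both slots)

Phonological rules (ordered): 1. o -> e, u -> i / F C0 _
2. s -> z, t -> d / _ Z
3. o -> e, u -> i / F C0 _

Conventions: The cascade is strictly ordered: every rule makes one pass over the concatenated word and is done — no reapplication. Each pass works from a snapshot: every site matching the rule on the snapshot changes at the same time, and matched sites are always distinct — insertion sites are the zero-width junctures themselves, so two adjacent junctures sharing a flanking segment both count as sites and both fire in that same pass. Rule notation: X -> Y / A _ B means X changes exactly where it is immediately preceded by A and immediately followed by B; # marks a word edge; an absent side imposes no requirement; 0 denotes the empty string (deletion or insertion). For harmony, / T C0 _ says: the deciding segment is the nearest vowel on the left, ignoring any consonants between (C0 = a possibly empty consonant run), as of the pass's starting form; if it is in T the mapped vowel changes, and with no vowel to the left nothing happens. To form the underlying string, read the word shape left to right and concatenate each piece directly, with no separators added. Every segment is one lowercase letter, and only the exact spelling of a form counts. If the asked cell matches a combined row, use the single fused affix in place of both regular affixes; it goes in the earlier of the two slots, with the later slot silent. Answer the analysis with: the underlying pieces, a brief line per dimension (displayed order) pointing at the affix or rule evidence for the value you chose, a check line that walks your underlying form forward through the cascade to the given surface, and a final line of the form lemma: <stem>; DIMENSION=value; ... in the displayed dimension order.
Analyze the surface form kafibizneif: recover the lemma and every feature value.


underlying: kafib-uz-ne-if
VEL=fe - signalled by the affix -ne
SUR=zo - signalled by the affix -uz
KEL=ma - signalled by the affix -if
check: kafibuzneif -> kafibizneif -> kafibizneif -> kafibizneif
lemma: kafib; VEL=fe; SUR=zo; KEL=ma


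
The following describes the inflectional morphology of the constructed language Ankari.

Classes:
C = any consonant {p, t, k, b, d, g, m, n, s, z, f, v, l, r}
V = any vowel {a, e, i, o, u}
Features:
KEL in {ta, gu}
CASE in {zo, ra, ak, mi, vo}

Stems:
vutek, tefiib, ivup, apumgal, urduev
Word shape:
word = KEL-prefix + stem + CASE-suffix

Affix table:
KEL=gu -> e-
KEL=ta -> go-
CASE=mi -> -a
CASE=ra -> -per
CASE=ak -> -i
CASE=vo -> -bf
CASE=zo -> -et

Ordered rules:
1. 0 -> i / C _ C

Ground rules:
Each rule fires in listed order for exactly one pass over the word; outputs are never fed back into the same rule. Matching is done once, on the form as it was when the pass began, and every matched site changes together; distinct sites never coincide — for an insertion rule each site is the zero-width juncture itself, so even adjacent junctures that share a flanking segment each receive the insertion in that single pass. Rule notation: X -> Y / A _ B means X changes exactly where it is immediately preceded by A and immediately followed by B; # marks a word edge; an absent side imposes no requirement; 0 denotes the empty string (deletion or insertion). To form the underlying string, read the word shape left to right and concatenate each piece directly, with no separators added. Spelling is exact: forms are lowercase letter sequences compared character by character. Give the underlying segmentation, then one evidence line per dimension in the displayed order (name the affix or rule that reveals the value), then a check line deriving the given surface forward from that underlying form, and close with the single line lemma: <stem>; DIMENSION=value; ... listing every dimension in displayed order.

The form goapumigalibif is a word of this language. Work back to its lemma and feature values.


underlying: go-apumgal-bf
KEL=ta - signalled by the affix go-
CASE=vo - signalled by the affix -bf
check: goapumgalbf -> goapumigalibif
lemma: apumgal; KEL=ta; CASE=vo


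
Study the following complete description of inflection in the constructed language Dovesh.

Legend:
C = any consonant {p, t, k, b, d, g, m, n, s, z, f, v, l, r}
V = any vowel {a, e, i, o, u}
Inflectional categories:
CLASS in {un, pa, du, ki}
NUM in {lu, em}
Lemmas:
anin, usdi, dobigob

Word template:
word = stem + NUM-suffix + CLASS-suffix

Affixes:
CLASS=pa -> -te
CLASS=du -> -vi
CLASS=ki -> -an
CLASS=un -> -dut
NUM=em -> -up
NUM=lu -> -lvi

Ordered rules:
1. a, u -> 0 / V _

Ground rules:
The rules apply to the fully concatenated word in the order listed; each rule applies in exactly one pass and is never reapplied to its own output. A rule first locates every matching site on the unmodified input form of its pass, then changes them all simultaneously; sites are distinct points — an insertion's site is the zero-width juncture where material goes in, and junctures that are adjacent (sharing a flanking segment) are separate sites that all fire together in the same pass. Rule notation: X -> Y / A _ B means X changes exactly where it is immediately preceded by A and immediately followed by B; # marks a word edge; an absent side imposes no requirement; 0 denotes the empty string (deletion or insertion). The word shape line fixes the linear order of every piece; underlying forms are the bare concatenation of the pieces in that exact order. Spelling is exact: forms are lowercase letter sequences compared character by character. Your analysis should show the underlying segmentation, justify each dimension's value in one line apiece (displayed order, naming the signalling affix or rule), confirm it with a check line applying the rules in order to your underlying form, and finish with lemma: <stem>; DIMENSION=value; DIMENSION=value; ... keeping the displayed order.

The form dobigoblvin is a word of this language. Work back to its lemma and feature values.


underlying: dobigob-lvi-an
CLASS=ki - signalled by the affix -an
NUM=lu - signalled by the affix -lvi
check: dobigoblvian -> dobigoblvin
lemma: dobigob; CLASS=ki; NUM=lu


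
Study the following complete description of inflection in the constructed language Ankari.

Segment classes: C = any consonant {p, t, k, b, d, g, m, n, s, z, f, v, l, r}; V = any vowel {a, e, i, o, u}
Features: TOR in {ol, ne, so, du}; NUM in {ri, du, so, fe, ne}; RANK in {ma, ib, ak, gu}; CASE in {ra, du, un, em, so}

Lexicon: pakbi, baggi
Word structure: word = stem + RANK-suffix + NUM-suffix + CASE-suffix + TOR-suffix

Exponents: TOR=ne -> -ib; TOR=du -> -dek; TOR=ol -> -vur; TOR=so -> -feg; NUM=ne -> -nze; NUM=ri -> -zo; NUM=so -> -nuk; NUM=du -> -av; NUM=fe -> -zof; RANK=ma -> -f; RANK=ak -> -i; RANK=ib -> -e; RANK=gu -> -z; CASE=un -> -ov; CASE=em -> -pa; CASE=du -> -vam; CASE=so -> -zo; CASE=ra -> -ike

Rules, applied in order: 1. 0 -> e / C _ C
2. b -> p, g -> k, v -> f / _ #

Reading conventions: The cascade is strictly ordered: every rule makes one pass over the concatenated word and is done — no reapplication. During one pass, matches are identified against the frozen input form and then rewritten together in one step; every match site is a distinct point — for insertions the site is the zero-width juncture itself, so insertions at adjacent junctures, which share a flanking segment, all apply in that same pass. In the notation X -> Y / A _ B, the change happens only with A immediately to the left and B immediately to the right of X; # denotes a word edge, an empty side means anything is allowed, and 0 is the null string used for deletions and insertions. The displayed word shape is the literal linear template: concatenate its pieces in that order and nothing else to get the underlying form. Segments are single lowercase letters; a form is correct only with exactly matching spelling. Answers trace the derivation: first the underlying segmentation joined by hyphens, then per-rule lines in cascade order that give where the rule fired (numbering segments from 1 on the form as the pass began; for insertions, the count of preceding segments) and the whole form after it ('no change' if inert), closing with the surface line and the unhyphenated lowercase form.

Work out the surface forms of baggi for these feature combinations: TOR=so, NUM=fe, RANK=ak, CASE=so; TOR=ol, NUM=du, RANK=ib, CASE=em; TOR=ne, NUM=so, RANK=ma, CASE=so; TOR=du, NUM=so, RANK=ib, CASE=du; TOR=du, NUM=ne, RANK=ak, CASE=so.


cell TOR=so, NUM=fe, RANK=ak, CASE=so:
underlying: baggi-i-zof-zo-feg
1. 0 -> e / C _ C: inserts after position(s) 3, 9: bagegiizofezofeg
2. b -> p, g -> k, v -> f / _ #: fires at position(s) 16: bagegiizofezofek
surface: bagegiizofezofek

cell TOR=ol, NUM=du, RANK=ib, CASE=em:
underlying: baggi-e-av-pa-vur
1. 0 -> e / C _ C: inserts after position(s) 3, 8: bagegieavepavur
2. b -> p, g -> k, v -> f / _ #: no change
surface: bagegieavepavur

cell TOR=ne, NUM=so, RANK=ma, CASE=so:
underlying: baggi-f-nuk-zo-ib
1. 0 -> e / C _ C: inserts after position(s) 3, 6, 9: bagegifenukezoib
2. b -> p, g -> k, v -> f / _ #: fires at position(s) 16: bagegifenukezoip
surface: bagegifenukezoip

cell TOR=du, NUM=so, RANK=ib, CASE=du:
underlying: baggi-e-nuk-vam-dek
1. 0 -> e / C _ C: inserts after position(s) 3, 9, 12: bagegienukevamedek
2. b -> p, g -> k, v -> f / _ #: no change
surface: bagegienukevamedek

cell TOR=du, NUM=ne, RANK=ak, CASE=so:
underlying: baggi-i-nze-zo-dek
1. 0 -> e / C _ C: inserts after position(s) 3, 7: bagegiinezezodek
2. b -> p, g -> k, v -> f / _ #: no change
surface: bagegiinezezodek


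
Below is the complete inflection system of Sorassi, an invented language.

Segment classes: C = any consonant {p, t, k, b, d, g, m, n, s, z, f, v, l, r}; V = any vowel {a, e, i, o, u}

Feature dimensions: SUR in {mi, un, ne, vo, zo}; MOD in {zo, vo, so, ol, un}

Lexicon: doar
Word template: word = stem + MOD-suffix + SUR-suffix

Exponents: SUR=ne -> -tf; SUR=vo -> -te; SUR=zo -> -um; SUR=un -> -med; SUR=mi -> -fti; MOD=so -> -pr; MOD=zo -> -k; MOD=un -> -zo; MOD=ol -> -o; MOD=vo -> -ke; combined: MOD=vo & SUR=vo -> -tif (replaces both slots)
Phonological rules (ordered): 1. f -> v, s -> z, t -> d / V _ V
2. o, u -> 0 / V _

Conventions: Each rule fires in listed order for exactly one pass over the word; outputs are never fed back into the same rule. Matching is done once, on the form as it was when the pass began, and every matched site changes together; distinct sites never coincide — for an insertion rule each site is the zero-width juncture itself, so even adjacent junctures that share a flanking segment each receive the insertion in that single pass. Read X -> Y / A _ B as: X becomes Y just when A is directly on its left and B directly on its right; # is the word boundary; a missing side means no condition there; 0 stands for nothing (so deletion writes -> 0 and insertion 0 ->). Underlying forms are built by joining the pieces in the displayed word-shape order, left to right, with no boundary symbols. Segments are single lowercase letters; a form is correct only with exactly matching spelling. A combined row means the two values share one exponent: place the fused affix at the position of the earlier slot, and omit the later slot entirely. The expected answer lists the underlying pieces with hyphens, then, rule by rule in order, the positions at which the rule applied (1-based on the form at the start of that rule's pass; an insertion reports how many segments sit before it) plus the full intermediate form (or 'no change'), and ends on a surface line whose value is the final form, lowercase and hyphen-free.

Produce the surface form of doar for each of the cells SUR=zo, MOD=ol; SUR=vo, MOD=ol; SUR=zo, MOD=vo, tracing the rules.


cell SUR=zo, MOD=ol:
underlying: doar-o-um
1. f -> v, s -> z, t -> d / V _ V: no change
2. o, u -> 0 / V _: fires at position(s) 6: doarom
surface: doarom

cell SUR=vo, MOD=ol:
underlying: doar-o-te
1. f -> v, s -> z, t -> d / V _ V: fires at position(s) 6: doarode
2. o, u -> 0 / V _: no change
surface: doarode

cell SUR=zo, MOD=vo:
underlying: doar-ke-um
1. f -> v, s -> z, t -> d / V _ V: no change
2. o, u -> 0 / V _: fires at position(s) 7: doarkem
surface: doarkem


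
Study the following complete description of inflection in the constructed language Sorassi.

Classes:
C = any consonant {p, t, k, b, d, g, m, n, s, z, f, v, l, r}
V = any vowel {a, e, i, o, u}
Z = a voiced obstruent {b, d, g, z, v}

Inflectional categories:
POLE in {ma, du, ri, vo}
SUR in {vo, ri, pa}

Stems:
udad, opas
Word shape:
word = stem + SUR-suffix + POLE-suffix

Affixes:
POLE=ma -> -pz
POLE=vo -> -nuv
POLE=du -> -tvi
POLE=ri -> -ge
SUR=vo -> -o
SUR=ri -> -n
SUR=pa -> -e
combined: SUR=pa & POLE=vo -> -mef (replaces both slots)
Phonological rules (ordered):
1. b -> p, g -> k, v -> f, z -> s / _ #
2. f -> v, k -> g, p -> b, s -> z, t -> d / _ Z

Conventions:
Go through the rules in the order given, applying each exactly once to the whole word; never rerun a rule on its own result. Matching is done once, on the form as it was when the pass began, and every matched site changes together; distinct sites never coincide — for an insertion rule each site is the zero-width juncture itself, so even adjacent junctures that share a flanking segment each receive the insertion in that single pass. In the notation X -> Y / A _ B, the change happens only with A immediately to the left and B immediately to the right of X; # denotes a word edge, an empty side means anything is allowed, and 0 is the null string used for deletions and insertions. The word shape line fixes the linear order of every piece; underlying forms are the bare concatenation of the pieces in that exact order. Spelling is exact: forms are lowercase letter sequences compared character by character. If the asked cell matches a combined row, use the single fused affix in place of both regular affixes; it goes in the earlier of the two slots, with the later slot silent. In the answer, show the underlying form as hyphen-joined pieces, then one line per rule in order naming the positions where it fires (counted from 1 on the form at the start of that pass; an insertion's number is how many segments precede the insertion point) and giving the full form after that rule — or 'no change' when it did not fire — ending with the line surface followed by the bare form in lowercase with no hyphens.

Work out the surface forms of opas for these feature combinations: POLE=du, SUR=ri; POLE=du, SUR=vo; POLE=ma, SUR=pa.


cell POLE=du, SUR=ri:
underlying: opas-n-tvi
1. b -> p, g -> k, v -> f, z -> s / _ #: no change
2. f -> v, k -> g, p -> b, s -> z, t -> d / _ Z: fires at position(s) 6: opasndvi
surface: opasndvi

cell POLE=du, SUR=vo:
underlying: opas-o-tvi
1. b -> p, g -> k, v -> f, z -> s / _ #: no change
2. f -> v, k -> g, p -> b, s -> z, t -> d / _ Z: fires at position(s) 6: opasodvi
surface: opasodvi

cell POLE=ma, SUR=pa:
underlying: opas-e-pz
1. b -> p, g -> k, v -> f, z -> s / _ #: fires at position(s) 7: opaseps
2. f -> v, k -> g, p -> b, s -> z, t -> d / _ Z: no change
surface: opaseps


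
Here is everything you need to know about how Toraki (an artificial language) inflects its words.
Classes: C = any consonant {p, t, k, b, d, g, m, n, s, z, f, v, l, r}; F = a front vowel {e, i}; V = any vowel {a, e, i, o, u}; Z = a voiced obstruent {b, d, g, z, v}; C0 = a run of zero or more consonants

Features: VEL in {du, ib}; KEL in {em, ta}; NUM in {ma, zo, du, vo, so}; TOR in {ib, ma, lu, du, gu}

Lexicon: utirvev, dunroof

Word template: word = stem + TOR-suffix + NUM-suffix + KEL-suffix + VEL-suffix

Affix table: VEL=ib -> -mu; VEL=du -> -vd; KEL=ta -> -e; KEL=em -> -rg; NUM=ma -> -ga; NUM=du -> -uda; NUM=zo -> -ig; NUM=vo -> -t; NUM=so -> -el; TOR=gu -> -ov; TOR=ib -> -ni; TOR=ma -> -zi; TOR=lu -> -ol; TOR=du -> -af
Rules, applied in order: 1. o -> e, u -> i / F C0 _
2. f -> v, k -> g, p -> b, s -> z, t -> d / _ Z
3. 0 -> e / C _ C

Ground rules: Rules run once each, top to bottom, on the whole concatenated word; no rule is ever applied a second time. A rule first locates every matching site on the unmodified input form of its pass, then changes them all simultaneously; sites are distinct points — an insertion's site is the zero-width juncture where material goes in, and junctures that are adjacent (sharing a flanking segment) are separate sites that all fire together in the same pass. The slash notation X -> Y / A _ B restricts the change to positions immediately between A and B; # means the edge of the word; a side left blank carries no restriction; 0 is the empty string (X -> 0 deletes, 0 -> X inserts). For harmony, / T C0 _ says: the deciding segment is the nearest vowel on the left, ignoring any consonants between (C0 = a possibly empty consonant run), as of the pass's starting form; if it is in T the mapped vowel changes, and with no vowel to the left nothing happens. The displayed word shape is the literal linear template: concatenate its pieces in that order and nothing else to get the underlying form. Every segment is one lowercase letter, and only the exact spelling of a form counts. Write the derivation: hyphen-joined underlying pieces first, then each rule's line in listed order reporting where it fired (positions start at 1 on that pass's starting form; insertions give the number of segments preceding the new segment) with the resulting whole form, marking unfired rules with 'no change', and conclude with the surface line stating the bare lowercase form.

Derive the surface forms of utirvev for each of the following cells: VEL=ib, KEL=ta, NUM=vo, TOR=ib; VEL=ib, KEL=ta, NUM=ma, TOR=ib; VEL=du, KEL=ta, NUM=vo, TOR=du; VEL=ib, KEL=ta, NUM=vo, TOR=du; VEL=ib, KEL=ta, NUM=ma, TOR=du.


cell VEL=ib, KEL=ta, NUM=vo, TOR=ib:
underlying: utirvev-ni-t-e-mu
1. o -> e, u -> i / F C0 _: fires at position(s) 13: utirvevnitemi
2. f -> v, k -> g, p -> b, s -> z, t -> d / _ Z: no change
3. 0 -> e / C _ C: inserts after position(s) 4, 7: utirevevenitemi
surface: utirevevenitemi

cell VEL=ib, KEL=ta, NUM=ma, TOR=ib:
underlying: utirvev-ni-ga-e-mu
1. o -> e, u -> i / F C0 _: fires at position(s) 14: utirvevnigaemi
2. f -> v, k -> g, p -> b, s -> z, t -> d / _ Z: no change
3. 0 -> e / C _ C: inserts after position(s) 4, 7: utirevevenigaemi
surface: utirevevenigaemi

cell VEL=du, KEL=ta, NUM=vo, TOR=du:
underlying: utirvev-af-t-e-vd
1. o -> e, u -> i / F C0 _: no change
2. f -> v, k -> g, p -> b, s -> z, t -> d / _ Z: no change
3. 0 -> e / C _ C: inserts after position(s) 4, 9, 12: utirevevafeteved
surface: utirevevafeteved

cell VEL=ib, KEL=ta, NUM=vo, TOR=du:
underlying: utirvev-af-t-e-mu
1. o -> e, u -> i / F C0 _: fires at position(s) 13: utirvevaftemi
2. f -> v, k -> g, p -> b, s -> z, t -> d / _ Z: no change
3. 0 -> e / C _ C: inserts after position(s) 4, 9: utirevevafetemi
surface: utirevevafetemi

cell VEL=ib, KEL=ta, NUM=ma, TOR=du:
underlying: utirvev-af-ga-e-mu
1. o -> e, u -> i / F C0 _: fires at position(s) 14: utirvevafgaemi
2. f -> v, k -> g, p -> b, s -> z, t -> d / _ Z: fires at position(s) 9: utirvevavgaemi
3. 0 -> e / C _ C: inserts after position(s) 4, 9: utirevevavegaemi
surface: utirevevavegaemi


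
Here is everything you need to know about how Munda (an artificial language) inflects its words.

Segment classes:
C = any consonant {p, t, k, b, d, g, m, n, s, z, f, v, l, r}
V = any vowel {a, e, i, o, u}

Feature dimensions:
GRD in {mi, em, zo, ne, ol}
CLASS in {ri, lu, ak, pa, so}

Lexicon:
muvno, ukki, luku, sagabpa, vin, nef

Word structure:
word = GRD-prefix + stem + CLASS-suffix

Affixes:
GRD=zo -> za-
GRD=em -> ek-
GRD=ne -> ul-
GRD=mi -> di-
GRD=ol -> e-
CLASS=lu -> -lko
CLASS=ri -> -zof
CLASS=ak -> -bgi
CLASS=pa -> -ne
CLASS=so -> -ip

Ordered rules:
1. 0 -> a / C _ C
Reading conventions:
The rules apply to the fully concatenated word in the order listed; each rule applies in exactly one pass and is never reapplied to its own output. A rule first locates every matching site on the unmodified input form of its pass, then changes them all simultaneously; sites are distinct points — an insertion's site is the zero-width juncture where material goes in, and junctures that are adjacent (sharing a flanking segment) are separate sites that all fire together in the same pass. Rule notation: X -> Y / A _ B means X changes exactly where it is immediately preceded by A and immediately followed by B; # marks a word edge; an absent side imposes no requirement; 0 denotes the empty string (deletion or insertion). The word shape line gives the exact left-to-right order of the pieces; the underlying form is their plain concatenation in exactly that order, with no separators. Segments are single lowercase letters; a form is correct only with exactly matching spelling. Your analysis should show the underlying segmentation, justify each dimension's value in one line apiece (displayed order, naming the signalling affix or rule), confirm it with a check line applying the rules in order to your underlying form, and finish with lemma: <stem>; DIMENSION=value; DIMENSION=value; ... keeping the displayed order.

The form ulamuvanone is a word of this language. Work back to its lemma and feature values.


underlying: ul-muvno-ne
GRD=ne - signalled by the affix ul-
CLASS=pa - signalled by the affix -ne
check: ulmuvnone -> ulamuvanone
lemma: muvno; GRD=ne; CLASS=pa


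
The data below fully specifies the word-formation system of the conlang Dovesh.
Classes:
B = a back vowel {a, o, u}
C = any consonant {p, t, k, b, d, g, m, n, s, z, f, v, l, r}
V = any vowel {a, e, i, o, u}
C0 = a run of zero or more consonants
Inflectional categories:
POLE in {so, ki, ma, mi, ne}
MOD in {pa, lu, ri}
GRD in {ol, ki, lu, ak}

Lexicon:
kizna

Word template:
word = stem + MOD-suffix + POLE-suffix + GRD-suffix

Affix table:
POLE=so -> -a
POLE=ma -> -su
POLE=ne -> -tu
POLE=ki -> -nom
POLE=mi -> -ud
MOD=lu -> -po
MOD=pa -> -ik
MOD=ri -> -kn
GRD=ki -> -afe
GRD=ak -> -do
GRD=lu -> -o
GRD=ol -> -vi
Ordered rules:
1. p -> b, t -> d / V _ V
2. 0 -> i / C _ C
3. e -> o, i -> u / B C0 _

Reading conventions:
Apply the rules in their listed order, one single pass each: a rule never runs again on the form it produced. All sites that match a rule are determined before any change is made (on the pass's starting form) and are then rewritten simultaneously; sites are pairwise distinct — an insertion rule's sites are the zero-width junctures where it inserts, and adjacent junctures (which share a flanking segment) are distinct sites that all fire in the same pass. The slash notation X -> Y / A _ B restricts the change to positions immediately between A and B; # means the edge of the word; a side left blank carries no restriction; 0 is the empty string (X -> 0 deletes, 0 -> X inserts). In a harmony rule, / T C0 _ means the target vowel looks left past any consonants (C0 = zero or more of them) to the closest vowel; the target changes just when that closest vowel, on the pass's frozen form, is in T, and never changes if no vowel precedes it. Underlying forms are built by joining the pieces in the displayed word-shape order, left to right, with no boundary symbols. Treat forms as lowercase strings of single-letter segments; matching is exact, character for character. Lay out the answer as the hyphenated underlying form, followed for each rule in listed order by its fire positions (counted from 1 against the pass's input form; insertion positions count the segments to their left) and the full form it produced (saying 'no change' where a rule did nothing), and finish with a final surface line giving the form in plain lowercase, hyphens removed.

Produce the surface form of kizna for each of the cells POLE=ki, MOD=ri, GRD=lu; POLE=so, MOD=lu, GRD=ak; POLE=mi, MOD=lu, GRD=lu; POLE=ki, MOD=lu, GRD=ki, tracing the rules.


cell POLE=ki, MOD=ri, GRD=lu:
underlying: kizna-kn-nom-o
1. p -> b, t -> d / V _ V: no change
2. 0 -> i / C _ C: inserts after position(s) 3, 6, 7: kizinakininomo
3. e -> o, i -> u / B C0 _: fires at position(s) 8: kizinakuninomo
surface: kizinakuninomo

cell POLE=so, MOD=lu, GRD=ak:
underlying: kizna-po-a-do
1. p -> b, t -> d / V _ V: fires at position(s) 6: kiznaboado
2. 0 -> i / C _ C: inserts after position(s) 3: kizinaboado
3. e -> o, i -> u / B C0 _: no change
surface: kizinaboado

cell POLE=mi, MOD=lu, GRD=lu:
underlying: kizna-po-ud-o
1. p -> b, t -> d / V _ V: fires at position(s) 6: kiznaboudo
2. 0 -> i / C _ C: inserts after position(s) 3: kizinaboudo
3. e -> o, i -> u / B C0 _: no change
surface: kizinaboudo

cell POLE=ki, MOD=lu, GRD=ki:
underlying: kizna-po-nom-afe
1. p -> b, t -> d / V _ V: fires at position(s) 6: kiznabonomafe
2. 0 -> i / C _ C: inserts after position(s) 3: kizinabonomafe
3. e -> o, i -> u / B C0 _: fires at position(s) 14: kizinabonomafo
surface: kizinabonomafo


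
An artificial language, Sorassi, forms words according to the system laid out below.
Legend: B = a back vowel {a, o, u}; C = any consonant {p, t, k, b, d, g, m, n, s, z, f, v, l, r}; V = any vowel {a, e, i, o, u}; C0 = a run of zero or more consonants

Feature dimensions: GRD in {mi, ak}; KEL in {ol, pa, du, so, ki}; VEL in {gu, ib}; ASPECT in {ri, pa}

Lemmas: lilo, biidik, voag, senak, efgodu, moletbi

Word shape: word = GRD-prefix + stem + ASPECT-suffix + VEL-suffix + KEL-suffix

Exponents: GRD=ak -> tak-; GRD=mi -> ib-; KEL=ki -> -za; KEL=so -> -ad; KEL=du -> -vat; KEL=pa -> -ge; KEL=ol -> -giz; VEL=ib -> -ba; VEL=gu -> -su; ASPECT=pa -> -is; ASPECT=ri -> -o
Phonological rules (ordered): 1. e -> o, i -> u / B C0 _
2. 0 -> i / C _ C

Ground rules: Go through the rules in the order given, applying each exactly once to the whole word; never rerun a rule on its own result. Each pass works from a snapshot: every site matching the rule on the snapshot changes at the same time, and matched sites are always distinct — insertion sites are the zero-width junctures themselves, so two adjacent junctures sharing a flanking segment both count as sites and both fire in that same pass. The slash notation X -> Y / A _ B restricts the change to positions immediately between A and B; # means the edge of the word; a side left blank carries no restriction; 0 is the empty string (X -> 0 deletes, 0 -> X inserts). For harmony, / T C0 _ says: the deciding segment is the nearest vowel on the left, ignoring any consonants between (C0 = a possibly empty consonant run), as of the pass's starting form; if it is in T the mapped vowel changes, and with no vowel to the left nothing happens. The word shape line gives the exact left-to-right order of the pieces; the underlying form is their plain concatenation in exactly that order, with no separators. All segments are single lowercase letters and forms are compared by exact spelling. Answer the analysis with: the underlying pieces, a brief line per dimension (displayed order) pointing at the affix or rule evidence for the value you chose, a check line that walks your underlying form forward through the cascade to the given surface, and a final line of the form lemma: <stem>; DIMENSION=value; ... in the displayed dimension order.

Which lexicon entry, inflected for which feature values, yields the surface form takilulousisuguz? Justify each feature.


underlying: tak-lilo-is-su-giz
GRD=ak - signalled by the affix tak-
KEL=ol - signalled by the affix -giz
VEL=gu - signalled by the affix -su
ASPECT=pa - signalled by the affix -is
check: takliloissugiz -> takluloussuguz -> takilulousisuguz
lemma: lilo; GRD=ak; KEL=ol; VEL=gu; ASPECT=pa


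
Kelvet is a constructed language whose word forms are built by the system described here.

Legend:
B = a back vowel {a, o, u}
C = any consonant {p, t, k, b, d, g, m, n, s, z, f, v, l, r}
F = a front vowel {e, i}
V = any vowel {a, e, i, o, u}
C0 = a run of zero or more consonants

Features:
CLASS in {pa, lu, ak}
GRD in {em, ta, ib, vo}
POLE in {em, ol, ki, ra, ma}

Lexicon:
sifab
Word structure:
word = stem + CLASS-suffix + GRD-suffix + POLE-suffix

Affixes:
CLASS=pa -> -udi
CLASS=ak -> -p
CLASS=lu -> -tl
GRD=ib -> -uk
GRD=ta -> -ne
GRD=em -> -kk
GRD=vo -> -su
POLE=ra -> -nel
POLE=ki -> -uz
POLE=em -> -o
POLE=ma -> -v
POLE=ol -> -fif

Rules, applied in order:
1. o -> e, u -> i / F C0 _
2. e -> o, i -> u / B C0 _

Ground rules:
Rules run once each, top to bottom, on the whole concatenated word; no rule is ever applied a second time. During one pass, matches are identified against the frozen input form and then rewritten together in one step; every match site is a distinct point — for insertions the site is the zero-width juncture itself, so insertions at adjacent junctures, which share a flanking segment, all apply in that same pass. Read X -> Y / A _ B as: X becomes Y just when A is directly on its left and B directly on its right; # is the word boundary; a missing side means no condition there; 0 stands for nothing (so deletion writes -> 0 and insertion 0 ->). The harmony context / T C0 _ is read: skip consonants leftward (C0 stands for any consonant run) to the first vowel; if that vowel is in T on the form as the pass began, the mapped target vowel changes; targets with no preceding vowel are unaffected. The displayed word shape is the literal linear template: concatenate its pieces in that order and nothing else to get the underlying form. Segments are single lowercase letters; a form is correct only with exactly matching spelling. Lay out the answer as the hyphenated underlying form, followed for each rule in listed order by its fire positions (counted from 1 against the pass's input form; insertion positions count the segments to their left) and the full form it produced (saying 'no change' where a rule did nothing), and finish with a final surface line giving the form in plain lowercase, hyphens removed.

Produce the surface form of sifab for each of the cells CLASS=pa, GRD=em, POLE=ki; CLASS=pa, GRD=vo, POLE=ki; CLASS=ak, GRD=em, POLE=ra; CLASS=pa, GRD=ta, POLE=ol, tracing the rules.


cell CLASS=pa, GRD=em, POLE=ki:
underlying: sifab-udi-kk-uz
1. o -> e, u -> i / F C0 _: fires at position(s) 11: sifabudikkiz
2. e -> o, i -> u / B C0 _: fires at position(s) 8: sifabudukkiz
surface: sifabudukkiz

cell CLASS=pa, GRD=vo, POLE=ki:
underlying: sifab-udi-su-uz
1. o -> e, u -> i / F C0 _: fires at position(s) 10: sifabudisiuz
2. e -> o, i -> u / B C0 _: fires at position(s) 8: sifabudusiuz
surface: sifabudusiuz

cell CLASS=ak, GRD=em, POLE=ra:
underlying: sifab-p-kk-nel
1. o -> e, u -> i / F C0 _: no change
2. e -> o, i -> u / B C0 _: fires at position(s) 10: sifabpkknol
surface: sifabpkknol

cell CLASS=pa, GRD=ta, POLE=ol:
underlying: sifab-udi-ne-fif
1. o -> e, u -> i / F C0 _: no change
2. e -> o, i -> u / B C0 _: fires at position(s) 8: sifabudunefif
surface: sifabudunefif


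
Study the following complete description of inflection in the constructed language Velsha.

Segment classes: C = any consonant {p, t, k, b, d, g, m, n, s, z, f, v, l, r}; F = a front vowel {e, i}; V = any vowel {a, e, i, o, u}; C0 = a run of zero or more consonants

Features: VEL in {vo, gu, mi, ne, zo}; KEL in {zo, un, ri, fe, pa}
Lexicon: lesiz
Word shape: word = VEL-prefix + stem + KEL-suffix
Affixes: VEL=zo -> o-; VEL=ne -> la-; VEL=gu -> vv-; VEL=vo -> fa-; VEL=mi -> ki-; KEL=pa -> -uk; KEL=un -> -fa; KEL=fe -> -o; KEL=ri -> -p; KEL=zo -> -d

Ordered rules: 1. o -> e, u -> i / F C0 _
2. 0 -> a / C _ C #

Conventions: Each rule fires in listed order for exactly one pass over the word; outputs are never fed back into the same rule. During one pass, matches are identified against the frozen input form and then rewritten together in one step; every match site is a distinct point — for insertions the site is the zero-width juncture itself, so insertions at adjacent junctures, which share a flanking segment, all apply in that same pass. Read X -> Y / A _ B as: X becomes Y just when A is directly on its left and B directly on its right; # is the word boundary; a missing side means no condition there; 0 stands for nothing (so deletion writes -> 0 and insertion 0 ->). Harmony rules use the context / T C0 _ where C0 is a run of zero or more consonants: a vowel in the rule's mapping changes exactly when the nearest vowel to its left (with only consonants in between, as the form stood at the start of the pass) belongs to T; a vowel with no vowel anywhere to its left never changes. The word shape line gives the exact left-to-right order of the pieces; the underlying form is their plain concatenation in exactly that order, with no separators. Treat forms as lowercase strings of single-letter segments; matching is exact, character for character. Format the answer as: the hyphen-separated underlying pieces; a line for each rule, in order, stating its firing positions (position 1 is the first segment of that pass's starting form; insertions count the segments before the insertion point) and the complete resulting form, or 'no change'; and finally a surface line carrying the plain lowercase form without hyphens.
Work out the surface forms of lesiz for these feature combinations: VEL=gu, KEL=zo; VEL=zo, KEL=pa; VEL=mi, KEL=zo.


cell VEL=gu, KEL=zo:
underlying: vv-lesiz-d
1. o -> e, u -> i / F C0 _: no change
2. 0 -> a / C _ C #: inserts after position(s) 7: vvlesizad
surface: vvlesizad

cell VEL=zo, KEL=pa:
underlying: o-lesiz-uk
1. o -> e, u -> i / F C0 _: fires at position(s) 7: olesizik
2. 0 -> a / C _ C #: no change
surface: olesizik

cell VEL=mi, KEL=zo:
underlying: ki-lesiz-d
1. o -> e, u -> i / F C0 _: no change
2. 0 -> a / C _ C #: inserts after position(s) 7: kilesizad
surface: kilesizad


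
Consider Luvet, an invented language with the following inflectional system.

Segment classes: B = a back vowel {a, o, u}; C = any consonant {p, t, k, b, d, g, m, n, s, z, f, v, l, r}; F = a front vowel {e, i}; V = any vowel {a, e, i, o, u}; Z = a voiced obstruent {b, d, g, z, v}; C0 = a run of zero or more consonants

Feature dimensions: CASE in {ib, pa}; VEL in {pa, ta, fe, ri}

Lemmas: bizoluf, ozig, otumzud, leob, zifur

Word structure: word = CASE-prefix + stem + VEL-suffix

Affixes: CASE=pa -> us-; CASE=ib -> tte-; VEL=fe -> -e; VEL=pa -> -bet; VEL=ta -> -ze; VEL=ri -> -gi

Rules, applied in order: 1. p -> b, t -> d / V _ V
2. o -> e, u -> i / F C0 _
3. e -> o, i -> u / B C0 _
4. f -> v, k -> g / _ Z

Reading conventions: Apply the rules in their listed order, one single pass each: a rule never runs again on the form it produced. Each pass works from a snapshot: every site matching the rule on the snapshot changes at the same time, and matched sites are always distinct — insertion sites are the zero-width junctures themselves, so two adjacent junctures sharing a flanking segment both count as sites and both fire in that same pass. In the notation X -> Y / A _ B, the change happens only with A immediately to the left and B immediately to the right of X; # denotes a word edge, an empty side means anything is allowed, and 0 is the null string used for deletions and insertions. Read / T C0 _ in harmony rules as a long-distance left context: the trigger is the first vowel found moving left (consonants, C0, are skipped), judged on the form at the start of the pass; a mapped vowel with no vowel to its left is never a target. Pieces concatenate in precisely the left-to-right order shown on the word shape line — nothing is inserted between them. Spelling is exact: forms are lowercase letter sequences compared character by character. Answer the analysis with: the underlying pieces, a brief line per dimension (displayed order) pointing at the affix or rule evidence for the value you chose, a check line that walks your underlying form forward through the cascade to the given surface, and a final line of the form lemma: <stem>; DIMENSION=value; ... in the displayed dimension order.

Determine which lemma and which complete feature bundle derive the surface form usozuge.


underlying: us-ozig-e
CASE=pa - signalled by the affix us-
VEL=fe - signalled by the affix -e
check: usozige -> usozige -> usozige -> usozuge -> usozuge
lemma: ozig; CASE=pa; VEL=fe
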